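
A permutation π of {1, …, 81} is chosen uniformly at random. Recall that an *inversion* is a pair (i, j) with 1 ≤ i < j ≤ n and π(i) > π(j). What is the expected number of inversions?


Write X = Σ X_I over the C(81, 2) = 3240 pairs i < j, with X_I the indicator of one inversion.
There are 3240 indicators.
For each fixed pair i < j, the values π(i) and π(j) are two distinct elements of {1, …, 81} in uniformly random order; by symmetry P[π(i) > π(j)] = 1/2.
By linearity: E[X] = 3240 · (1/2) = C(81, 2) · (1/2) = 3240/2 = 1620 ≈ 1620.00000.

E[X] = 1620 = 1620.00000.


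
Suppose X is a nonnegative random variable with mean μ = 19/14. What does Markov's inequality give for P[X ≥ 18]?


μ = E[X] = 19/14, a = 18.
Markov: P[X ≥ 18] ≤ μ/a = (19/14)/18 = 19/252.
Numerically: ≈ 0.075397.
(Since a = 18 > μ = 1.357143, the bound 19/252 is < 1 and informative.)

P[X ≥ 18] ≤ 19/252 ≈ 0.075397.


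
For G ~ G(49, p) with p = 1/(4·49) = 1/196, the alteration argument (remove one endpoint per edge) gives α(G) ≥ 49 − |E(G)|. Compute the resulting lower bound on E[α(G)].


E[|E(G)|] = C(49, 2)·p = 1176 · (1/196) = 6.
E[α(G)] ≥ n − E[|E(G)|] = 49 − 6 = 43.
Numerically: ≈ 43.000.
(This is only a lower bound; the true E[α(G)] may be larger.)

E[α(G)] ≥ 43 ≈ 43.000.


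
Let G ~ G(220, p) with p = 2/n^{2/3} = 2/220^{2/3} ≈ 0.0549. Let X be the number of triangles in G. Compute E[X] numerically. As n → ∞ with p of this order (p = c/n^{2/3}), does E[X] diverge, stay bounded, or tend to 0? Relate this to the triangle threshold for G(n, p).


Number of potential triangles: C(220, 3) = 1750540.
Each occurs with probability p³ ≈ (0.0549)³ ≈ 1.65289e-04.
By linearity: E[X] = C(220, 3)·p³ ≈ 1750540 · 1.65289e-04 ≈ 289.345.
Since α = 2/3 < 1, p = c/n^{2/3} ≫ 1/n is above the triangle threshold p ~ 1/n. Asymptotically E[X] ~ (c³/6)·n^{3(1−α)} = (2³/6)·n^{1} → ∞; triangles are abundant w.h.p.

E[X] ≈ 289.345; in regime p = Θ(1/n^{2/3}) E[X] diverges (above the triangle threshold p ~ 1/n).


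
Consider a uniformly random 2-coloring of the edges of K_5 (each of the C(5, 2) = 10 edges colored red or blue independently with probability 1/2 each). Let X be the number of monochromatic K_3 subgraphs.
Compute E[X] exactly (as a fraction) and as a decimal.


Let X = Σ_S X_S over the C(5, 3) = 10 subsets S of size 3, where X_S = 1 if the K_3 on S is monochromatic.
For a fixed S, the K_3 on S has C(3, 2) = 3 edges. P[all 3 edges red] = (1/2)^3, and likewise for blue, so P[monochromatic] = 2·(1/2)^3 = 2^{1 − 3} = 1/4.
By linearity of expectation: E[X] = C(5, 3) · 2^{1 − 3} = 10 · 1/4 = 5/2.
Numerically: E[X] ≈ 2.50000.

E[X] = C(5,3)·2^(1−C(3,2)) = 5/2 ≈ 2.50000.


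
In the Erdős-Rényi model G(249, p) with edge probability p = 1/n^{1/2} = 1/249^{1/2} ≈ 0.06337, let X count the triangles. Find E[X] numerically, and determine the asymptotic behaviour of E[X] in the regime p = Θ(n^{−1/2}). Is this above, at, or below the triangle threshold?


Number of potential triangles: C(249, 3) = 2542124.
Each occurs with probability p³ ≈ (0.06337)³ ≈ 2.545077e-04.
By linearity: E[X] = C(249, 3)·p³ ≈ 2542124 · 2.545077e-04 ≈ 646.9902.
Since α = 1/2 < 1, p = c/n^{1/2} ≫ 1/n is above the triangle threshold p ~ 1/n. Asymptotically E[X] ~ (c³/6)·n^{3(1−α)} = (1³/6)·n^{1.5} → ∞; triangles are abundant w.h.p.

E[X] ≈ 646.9902; in regime p = Θ(1/n^{1/2}) E[X] diverges (above the triangle threshold p ~ 1/n).


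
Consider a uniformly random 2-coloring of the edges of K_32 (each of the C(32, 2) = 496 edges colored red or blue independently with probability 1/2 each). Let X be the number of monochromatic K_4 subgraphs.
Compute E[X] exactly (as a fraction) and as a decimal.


Let X = Σ_S X_S over the C(32, 4) = 35960 subsets S of size 4, where X_S = 1 if the K_4 on S is monochromatic.
For a fixed S, the K_4 on S has C(4, 2) = 6 edges. P[all 6 edges red] = (1/2)^6, and likewise for blue, so P[monochromatic] = 2·(1/2)^6 = 2^{1 − 6} = 1/32.
By linearity of expectation: E[X] = C(32, 4) · 2^{1 − 6} = 35960 · 1/32 = 4495/4.
Numerically: E[X] ≈ 1123.7500.

E[X] = C(32,4)·2^(1−C(4,2)) = 4495/4 ≈ 1123.7500.


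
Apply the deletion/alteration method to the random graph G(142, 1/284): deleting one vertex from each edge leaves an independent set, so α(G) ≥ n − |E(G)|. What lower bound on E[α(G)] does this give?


E[|E(G)|] = C(142, 2)·p = 10011 · (1/284) = 141/4.
E[α(G)] ≥ n − E[|E(G)|] = 142 − 141/4 = 427/4.
Numerically: ≈ 106.750.
(This is only a lower bound; the true E[α(G)] may be larger.)

E[α(G)] ≥ 427/4 ≈ 106.750.


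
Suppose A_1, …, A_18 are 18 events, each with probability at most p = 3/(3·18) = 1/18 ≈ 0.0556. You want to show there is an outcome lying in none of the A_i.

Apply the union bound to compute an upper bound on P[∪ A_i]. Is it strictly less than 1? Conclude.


Union bound: P[∪_{i=1}^{18} A_i] ≤ Σ_i P[A_i] ≤ 18·p = 18·(1/18) = 1.
Numerically: 1 ≈ 1.0000.
Is 1 < 1? NO.
Since the bound 1 is ≥ 1, the union bound is uninformative here; it does NOT by itself certify existence.

18·p = 1 ≈ 1.0000; existence NOT certified by the union bound.


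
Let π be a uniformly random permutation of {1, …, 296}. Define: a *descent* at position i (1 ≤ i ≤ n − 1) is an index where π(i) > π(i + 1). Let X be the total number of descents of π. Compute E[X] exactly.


Write X = Σ X_I over i = 1, …, 295, with X_I the indicator of one descent.
There are 295 indicators.
For each fixed i, the pair (π(i), π(i+1)) is a uniformly random ordered pair of distinct values from {1, …, 296}; by symmetry P[π(i) > π(i+1)] = 1/2.
By linearity: E[X] = 295 · (1/2) = (296 − 1) · (1/2) = 295/2 ≈ 147.5000.

E[X] = 295/2 = 147.5000.


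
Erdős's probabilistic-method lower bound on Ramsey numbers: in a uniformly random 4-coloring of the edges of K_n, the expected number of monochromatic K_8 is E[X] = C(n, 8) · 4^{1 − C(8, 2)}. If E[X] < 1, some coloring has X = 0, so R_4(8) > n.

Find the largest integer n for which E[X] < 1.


We need C(n, 8) · 4^{1 − 28} < 1, i.e. C(n, 8) < 4^{28 − 1} = 18014398509481984.
Check values of n near the boundary:
  n = 402: C(402, 8) = 15770615726749950; 15770615726749950 < 18014398509481984? YES
  n = 403: C(403, 8) = 16090020602228430; 16090020602228430 < 18014398509481984? YES
  n = 404: C(404, 8) = 16415071523485570; 16415071523485570 < 18014398509481984? YES
  n = 405: C(405, 8) = 16745853821188050; 16745853821188050 < 18014398509481984? YES
  n = 406: C(406, 8) = 17082453897995850; 17082453897995850 < 18014398509481984? YES
  n = 407: C(407, 8) = 17424959239309050; 17424959239309050 < 18014398509481984? YES
  n = 408: C(408, 8) = 17773458424095231; 17773458424095231 < 18014398509481984? YES
  n = 409: C(409, 8) = 18128041135797879; 18128041135797879 < 18014398509481984? NO
  n = 410: C(410, 8) = 18488798173326195; 18488798173326195 < 18014398509481984? NO
The largest n with C(n, 8) < 18014398509481984 is n = 408 (where E[X] = 17773458424095231/18014398509481984 ≈ 0.987). Hence R_4(8) > 408, i.e. R_4(8) ≥ 409.

Largest n = 408; hence R_4(8) > 408.


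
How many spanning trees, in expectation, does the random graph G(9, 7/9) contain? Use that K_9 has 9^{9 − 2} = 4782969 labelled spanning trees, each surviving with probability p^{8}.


K_9 has 9^{9 − 2} = 4782969 labelled spanning trees.
For each such spanning tree H, let X_H = 1 if all 8 edges of H are present in G. Then P[X_H = 1] = p^{8} = (7/9)^{8} = 5764801/43046721.
By linearity: E[X] = Σ_H E[X_H] = 4782969 · p^{8} = 4782969 · 5764801/43046721 = 5764801/9.
Numerically: E[X] ≈ 6.4053e+05.

E[X] = 4782969 · (7/9)^{8} = 5764801/9 ≈ 6.4053e+05.


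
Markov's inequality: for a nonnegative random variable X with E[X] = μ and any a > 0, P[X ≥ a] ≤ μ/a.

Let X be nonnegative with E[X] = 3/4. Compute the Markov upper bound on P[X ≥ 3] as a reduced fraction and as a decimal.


μ = E[X] = 3/4, a = 3.
Markov: P[X ≥ 3] ≤ μ/a = (3/4)/3 = 1/4.
Numerically: ≈ 0.25000.
(Since a = 3 > μ = 0.75000, the bound 1/4 is < 1 and informative.)

P[X ≥ 3] ≤ 1/4 ≈ 0.25000.


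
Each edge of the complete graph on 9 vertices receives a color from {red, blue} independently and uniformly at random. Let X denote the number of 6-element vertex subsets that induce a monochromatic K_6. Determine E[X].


Let X = Σ_S X_S over the C(9, 6) = 84 subsets S of size 6, where X_S = 1 if the K_6 on S is monochromatic.
For a fixed S, the K_6 on S has C(6, 2) = 15 edges. P[all 15 edges red] = (1/2)^15, and likewise for blue, so P[monochromatic] = 2·(1/2)^15 = 2^{1 − 15} = 1/16384.
Summing: E[X] = C(9, 6) · 2^{1 − 15} = 84 · 1/16384 = 21/4096.
Numerically: E[X] ≈ 0.005.

E[X] = C(9,6)·2^(1−C(6,2)) = 21/4096 ≈ 0.005.


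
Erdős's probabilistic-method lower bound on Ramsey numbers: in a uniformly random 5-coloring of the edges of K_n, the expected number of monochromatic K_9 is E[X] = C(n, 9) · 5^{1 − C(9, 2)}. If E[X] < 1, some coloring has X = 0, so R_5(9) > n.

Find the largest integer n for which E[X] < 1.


We need C(n, 9) · 5^{1 − 36} < 1, i.e. C(n, 9) < 5^{36 − 1} = 2910383045673370361328125.
Check values of n near the boundary:
  n = 2169: C(2169, 9) = 2879753360044504243499683; 2879753360044504243499683 < 2910383045673370361328125? YES
  n = 2170: C(2170, 9) = 2891746779868845075610510; 2891746779868845075610510 < 2910383045673370361328125? YES
  n = 2171: C(2171, 9) = 2903784578674959601827205; 2903784578674959601827205 < 2910383045673370361328125? YES
  n = 2172: C(2172, 9) = 2915866900084148060642020; 2915866900084148060642020 < 2910383045673370361328125? NO
  n = 2173: C(2173, 9) = 2927993888115921319674265; 2927993888115921319674265 < 2910383045673370361328125? NO
  n = 2174: C(2174, 9) = 2940165687188920530702934; 2940165687188920530702934 < 2910383045673370361328125? NO
The largest n with C(n, 9) < 2910383045673370361328125 is n = 2171 (where E[X] = 580756915734991920365441/582076609134674072265625 ≈ 0.9977). Hence R_5(9) > 2171, i.e. R_5(9) ≥ 2172.

Largest n = 2171; hence R_5(9) > 2171.


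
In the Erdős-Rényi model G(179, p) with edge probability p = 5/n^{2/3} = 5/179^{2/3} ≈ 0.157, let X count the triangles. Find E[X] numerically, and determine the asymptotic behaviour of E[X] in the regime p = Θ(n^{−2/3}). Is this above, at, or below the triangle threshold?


Number of potential triangles: C(179, 3) = 939929.
Each occurs with probability p³ ≈ (0.157)³ ≈ 3.90125e-03.
By linearity: E[X] = C(179, 3)·p³ ≈ 939929 · 3.90125e-03 ≈ 3666.899.
Since α = 2/3 < 1, p = c/n^{2/3} ≫ 1/n is above the triangle threshold p ~ 1/n. Asymptotically E[X] ~ (c³/6)·n^{3(1−α)} = (5³/6)·n^{1} → ∞; triangles are abundant w.h.p.

E[X] ≈ 3666.899; in regime p = Θ(1/n^{2/3}) E[X] diverges (above the triangle threshold p ~ 1/n).


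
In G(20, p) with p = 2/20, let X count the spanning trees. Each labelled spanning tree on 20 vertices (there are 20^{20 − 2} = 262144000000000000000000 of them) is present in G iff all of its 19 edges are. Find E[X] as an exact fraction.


K_20 has 20^{20 − 2} = 262144000000000000000000 labelled spanning trees.
For each such spanning tree H, let X_H = 1 if all 19 edges of H are present in G. Then P[X_H = 1] = p^{19} = (1/10)^{19} = 1/10000000000000000000.
Summing the indicators: E[X] = Σ_H E[X_H] = 262144000000000000000000 · p^{19} = 262144000000000000000000 · 1/10000000000000000000 = 131072/5.
Numerically: E[X] ≈ 2.621e+04.

E[X] = 262144000000000000000000 · (1/10)^{19} = 131072/5 ≈ 2.621e+04.


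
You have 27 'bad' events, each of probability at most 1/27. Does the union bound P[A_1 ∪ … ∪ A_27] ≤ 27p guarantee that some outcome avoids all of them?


Union bound: P[∪_{i=1}^{27} A_i] ≤ Σ_i P[A_i] ≤ 27·p = 27·(1/27) = 1.
Numerically: 1 ≈ 1.00000.
Is 1 < 1? NO.
Since the bound 1 is ≥ 1, the union bound is uninformative here; it does NOT by itself certify existence.

27·p = 1 ≈ 1.00000; existence NOT certified by the union bound.


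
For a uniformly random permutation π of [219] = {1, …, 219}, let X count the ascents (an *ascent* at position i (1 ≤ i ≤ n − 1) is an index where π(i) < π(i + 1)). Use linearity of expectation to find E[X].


Write X = Σ X_I over i = 1, …, 218, with X_I the indicator of one ascent.
There are 218 indicators.
For each fixed i, the pair (π(i), π(i+1)) is a uniformly random ordered pair of distinct values from {1, …, 219}; by symmetry P[π(i) < π(i+1)] = 1/2.
By linearity: E[X] = 218 · (1/2) = (219 − 1) · (1/2) = 109 ≈ 109.000.

E[X] = 109 = 109.000.


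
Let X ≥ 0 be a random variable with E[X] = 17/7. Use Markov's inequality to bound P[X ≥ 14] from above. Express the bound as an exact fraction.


μ = E[X] = 17/7, a = 14.
Markov: P[X ≥ 14] ≤ μ/a = (17/7)/14 = 17/98.
Numerically: ≈ 0.173469.
(Since a = 14 > μ = 2.428571, the bound 17/98 is < 1 and informative.)

P[X ≥ 14] ≤ 17/98 ≈ 0.173469.


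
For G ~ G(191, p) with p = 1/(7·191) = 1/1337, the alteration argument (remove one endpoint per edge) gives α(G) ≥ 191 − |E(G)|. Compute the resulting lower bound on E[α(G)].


E[|E(G)|] = C(191, 2)·p = 18145 · (1/1337) = 95/7.
E[α(G)] ≥ n − E[|E(G)|] = 191 − 95/7 = 1242/7.
Numerically: ≈ 177.428571.
(This is only a lower bound; the true E[α(G)] may be larger.)

E[α(G)] ≥ 1242/7 ≈ 177.428571.


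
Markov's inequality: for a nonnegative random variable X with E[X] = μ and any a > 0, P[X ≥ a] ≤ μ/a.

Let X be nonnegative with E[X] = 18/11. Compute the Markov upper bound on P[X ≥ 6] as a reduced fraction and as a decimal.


μ = E[X] = 18/11, a = 6.
Markov: P[X ≥ 6] ≤ μ/a = (18/11)/6 = 3/11.
Numerically: ≈ 0.273.
(Since a = 6 > μ = 1.636, the bound 3/11 is < 1 and informative.)

P[X ≥ 6] ≤ 3/11 ≈ 0.273.


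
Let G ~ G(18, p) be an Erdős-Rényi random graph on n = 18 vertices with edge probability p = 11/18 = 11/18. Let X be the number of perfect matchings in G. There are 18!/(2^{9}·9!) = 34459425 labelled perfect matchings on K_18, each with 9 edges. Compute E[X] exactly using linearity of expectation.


K_18 has 18!/(2^{9}·9!) = 34459425 labelled perfect matchings.
For each such perfect matching H, let X_H = 1 if all 9 edges of H are present in G. Then P[X_H = 1] = p^{9} = (11/18)^{9} = 2357947691/198359290368.
Summing the indicators: E[X] = Σ_H E[X_H] = 34459425 · p^{9} = 34459425 · 2357947691/198359290368 = 1003129896443675/2448880128.
Numerically: E[X] ≈ 409628.

E[X] = 34459425 · (11/18)^{9} = 1003129896443675/2448880128 ≈ 409628.


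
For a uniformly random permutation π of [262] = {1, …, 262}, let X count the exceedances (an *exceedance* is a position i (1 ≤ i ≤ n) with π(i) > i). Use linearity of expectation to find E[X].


Write X = Σ_{i=1}^{262} X_i, where X_i = 1_{π(i) > i}.
For each fixed i, π(i) is uniform over {1, …, 262} (marginal of a uniform permutation), so P[π(i) > i] = (n − i)/n. Summing: Σ_{i=1}^{262} (n − i)/n = (0 + 1 + … + 261)/262 = 262(262 − 1)/(2·262) = (262 − 1)/2.
Hence E[X] = Σ_{i=1}^{262} (262 − i)/262 = 261/2 ≈ 130.500000.

E[X] = 261/2 = 130.500000.


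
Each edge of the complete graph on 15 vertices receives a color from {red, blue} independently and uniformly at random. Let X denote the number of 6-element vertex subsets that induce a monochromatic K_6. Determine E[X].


Let X = Σ_S X_S over the C(15, 6) = 5005 subsets S of size 6, where X_S = 1 if the K_6 on S is monochromatic.
For a fixed S, the K_6 on S has C(6, 2) = 15 edges. P[all 15 edges red] = (1/2)^15, and likewise for blue, so P[monochromatic] = 2·(1/2)^15 = 2^{1 − 15} = 1/16384.
Summing: E[X] = C(15, 6) · 2^{1 − 15} = 5005 · 1/16384 = 5005/16384.
Numerically: E[X] ≈ 0.305.

E[X] = C(15,6)·2^(1−C(6,2)) = 5005/16384 ≈ 0.305.


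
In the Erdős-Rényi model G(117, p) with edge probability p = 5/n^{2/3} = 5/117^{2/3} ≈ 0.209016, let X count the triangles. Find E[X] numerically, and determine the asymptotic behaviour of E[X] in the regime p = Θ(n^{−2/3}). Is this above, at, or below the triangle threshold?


Number of potential triangles: C(117, 3) = 260130.
Each occurs with probability p³ ≈ (0.209016)³ ≈ 9.13141939e-03.
By linearity: E[X] = C(117, 3)·p³ ≈ 260130 · 9.13141939e-03 ≈ 2375.356125.
Since α = 2/3 < 1, p = c/n^{2/3} ≫ 1/n is above the triangle threshold p ~ 1/n. Asymptotically E[X] ~ (c³/6)·n^{3(1−α)} = (5³/6)·n^{1} → ∞; triangles are abundant w.h.p.

E[X] ≈ 2375.356125; in regime p = Θ(1/n^{2/3}) E[X] diverges (above the triangle threshold p ~ 1/n).


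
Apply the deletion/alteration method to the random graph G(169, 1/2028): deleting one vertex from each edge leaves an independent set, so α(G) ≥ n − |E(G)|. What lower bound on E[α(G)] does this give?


E[|E(G)|] = C(169, 2)·p = 14196 · (1/2028) = 7.
E[α(G)] ≥ n − E[|E(G)|] = 169 − 7 = 162.
Numerically: ≈ 162.000.
(This is only a lower bound; the true E[α(G)] may be larger.)

E[α(G)] ≥ 162 ≈ 162.000.


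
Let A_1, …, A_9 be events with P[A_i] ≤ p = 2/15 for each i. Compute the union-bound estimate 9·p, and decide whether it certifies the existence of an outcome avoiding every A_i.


Union bound: P[∪_{i=1}^{9} A_i] ≤ Σ_i P[A_i] ≤ 9·p = 9·(2/15) = 6/5.
Numerically: 6/5 ≈ 1.200.
Is 6/5 < 1? NO.
Since the bound 6/5 is ≥ 1, the union bound is uninformative here; it does NOT by itself certify existence.

9·p = 6/5 ≈ 1.200; existence NOT certified by the union bound.


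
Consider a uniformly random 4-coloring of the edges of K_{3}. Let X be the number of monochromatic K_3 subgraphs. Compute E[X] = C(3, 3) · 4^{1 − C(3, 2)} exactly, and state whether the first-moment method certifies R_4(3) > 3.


E[X] = C(3, 3) · 4^{1 − 3} = 1 · 4^{−2} = 1/16.
As a reduced fraction: E[X] = 1/16 ≈ 0.0625.
Is E[X] < 1? YES.
Since E[X] < 1, there exists a 4-coloring of K_{3} with no monochromatic K_3; hence R_4(3) > 3.

E[X] = 1/16 ≈ 0.0625; E[X] < 1, so R_4(3) > 3.


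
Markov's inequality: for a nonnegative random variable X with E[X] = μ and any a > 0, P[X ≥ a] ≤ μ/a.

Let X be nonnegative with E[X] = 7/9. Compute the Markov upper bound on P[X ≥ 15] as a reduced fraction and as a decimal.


μ = E[X] = 7/9, a = 15.
Markov: P[X ≥ 15] ≤ μ/a = (7/9)/15 = 7/135.
Numerically: ≈ 0.052.
(Since a = 15 > μ = 0.778, the bound 7/135 is < 1 and informative.)

P[X ≥ 15] ≤ 7/135 ≈ 0.052.


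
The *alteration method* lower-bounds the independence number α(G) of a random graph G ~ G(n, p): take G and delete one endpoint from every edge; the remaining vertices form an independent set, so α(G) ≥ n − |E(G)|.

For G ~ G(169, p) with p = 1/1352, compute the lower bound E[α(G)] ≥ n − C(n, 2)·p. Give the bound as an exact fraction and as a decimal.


E[|E(G)|] = C(169, 2)·p = 14196 · (1/1352) = 21/2.
E[α(G)] ≥ n − E[|E(G)|] = 169 − 21/2 = 317/2.
Numerically: ≈ 158.500000.
(This is only a lower bound; the true E[α(G)] may be larger.)

E[α(G)] ≥ 317/2 ≈ 158.500000.


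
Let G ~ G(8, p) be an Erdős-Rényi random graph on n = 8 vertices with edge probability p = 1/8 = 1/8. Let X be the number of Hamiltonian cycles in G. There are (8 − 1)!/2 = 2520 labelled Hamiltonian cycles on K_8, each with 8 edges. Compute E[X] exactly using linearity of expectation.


K_8 has (8 − 1)!/2 = 2520 labelled Hamiltonian cycles.
For each such Hamiltonian cycle H, let X_H = 1 if all 8 edges of H are present in G. Then P[X_H = 1] = p^{8} = (1/8)^{8} = 1/16777216.
By linearity: E[X] = Σ_H E[X_H] = 2520 · p^{8} = 2520 · 1/16777216 = 315/2097152.
Numerically: E[X] ≈ 0.00015.

E[X] = 2520 · (1/8)^{8} = 315/2097152 ≈ 0.00015.


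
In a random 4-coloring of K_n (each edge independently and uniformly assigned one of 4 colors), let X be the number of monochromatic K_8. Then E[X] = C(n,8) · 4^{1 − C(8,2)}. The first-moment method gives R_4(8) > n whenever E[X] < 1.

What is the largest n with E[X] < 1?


We need C(n, 8) · 4^{1 − 28} < 1, i.e. C(n, 8) < 4^{28 − 1} = 18014398509481984.
Check values of n near the boundary:
  n = 403: C(403, 8) = 16090020602228430; 16090020602228430 < 18014398509481984? YES
  n = 404: C(404, 8) = 16415071523485570; 16415071523485570 < 18014398509481984? YES
  n = 405: C(405, 8) = 16745853821188050; 16745853821188050 < 18014398509481984? YES
  n = 406: C(406, 8) = 17082453897995850; 17082453897995850 < 18014398509481984? YES
  n = 407: C(407, 8) = 17424959239309050; 17424959239309050 < 18014398509481984? YES
  n = 408: C(408, 8) = 17773458424095231; 17773458424095231 < 18014398509481984? YES
  n = 409: C(409, 8) = 18128041135797879; 18128041135797879 < 18014398509481984? NO
  n = 410: C(410, 8) = 18488798173326195; 18488798173326195 < 18014398509481984? NO
  n = 411: C(411, 8) = 18855821462126715; 18855821462126715 < 18014398509481984? NO
The largest n with C(n, 8) < 18014398509481984 is n = 408 (where E[X] = 17773458424095231/18014398509481984 ≈ 0.98663). Hence R_4(8) > 408, i.e. R_4(8) ≥ 409.

Largest n = 408; hence R_4(8) > 408.


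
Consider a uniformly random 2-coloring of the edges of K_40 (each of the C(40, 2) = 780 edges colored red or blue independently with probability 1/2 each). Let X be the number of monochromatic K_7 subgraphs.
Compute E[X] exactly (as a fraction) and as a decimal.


Let X = Σ_S X_S over the C(40, 7) = 18643560 subsets S of size 7, where X_S = 1 if the K_7 on S is monochromatic.
For a fixed S, the K_7 on S has C(7, 2) = 21 edges. P[all 21 edges red] = (1/2)^21, and likewise for blue, so P[monochromatic] = 2·(1/2)^21 = 2^{1 − 21} = 1/1048576.
Summing: E[X] = C(40, 7) · 2^{1 − 21} = 18643560 · 1/1048576 = 2330445/131072.
Numerically: E[X] ≈ 17.779884.

E[X] = C(40,7)·2^(1−C(7,2)) = 2330445/131072 ≈ 17.779884.


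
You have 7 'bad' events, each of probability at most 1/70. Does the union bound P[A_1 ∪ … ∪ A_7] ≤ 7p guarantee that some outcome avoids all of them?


Union bound: P[∪_{i=1}^{7} A_i] ≤ Σ_i P[A_i] ≤ 7·p = 7·(1/70) = 1/10.
Numerically: 1/10 ≈ 0.1000.
Is 1/10 < 1? YES.
Since P[∪ A_i] ≤ 1/10 < 1, the complement has P[∩ A_i^c] ≥ 1 − 1/10 = 9/10 > 0, so some outcome avoids every A_i.

7·p = 1/10 ≈ 0.1000; existence CERTIFIED by the union bound.


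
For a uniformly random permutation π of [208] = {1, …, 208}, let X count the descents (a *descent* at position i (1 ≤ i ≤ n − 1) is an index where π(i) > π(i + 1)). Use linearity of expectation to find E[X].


Write X = Σ X_I over i = 1, …, 207, with X_I the indicator of one descent.
There are 207 indicators.
For each fixed i, the pair (π(i), π(i+1)) is a uniformly random ordered pair of distinct values from {1, …, 208}; by symmetry P[π(i) > π(i+1)] = 1/2.
By linearity: E[X] = 207 · (1/2) = (208 − 1) · (1/2) = 207/2 ≈ 103.50000.

E[X] = 207/2 = 103.50000.


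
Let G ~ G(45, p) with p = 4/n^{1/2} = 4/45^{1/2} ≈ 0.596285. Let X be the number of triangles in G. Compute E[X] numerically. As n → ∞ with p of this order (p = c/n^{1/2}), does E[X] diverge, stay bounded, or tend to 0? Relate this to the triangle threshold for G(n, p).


Number of potential triangles: C(45, 3) = 14190.
Each occurs with probability p³ ≈ (0.596285)³ ≈ 2.12012371e-01.
By linearity: E[X] = C(45, 3)·p³ ≈ 14190 · 2.12012371e-01 ≈ 3008.455547.
Since α = 1/2 < 1, p = c/n^{1/2} ≫ 1/n is above the triangle threshold p ~ 1/n. Asymptotically E[X] ~ (c³/6)·n^{3(1−α)} = (4³/6)·n^{1.5} → ∞; triangles are abundant w.h.p.

E[X] ≈ 3008.455547; in regime p = Θ(1/n^{1/2}) E[X] diverges (above the triangle threshold p ~ 1/n).


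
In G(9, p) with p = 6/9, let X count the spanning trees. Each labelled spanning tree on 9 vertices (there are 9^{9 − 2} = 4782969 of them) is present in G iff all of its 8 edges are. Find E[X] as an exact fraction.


K_9 has 9^{9 − 2} = 4782969 labelled spanning trees.
For each such spanning tree H, let X_H = 1 if all 8 edges of H are present in G. Then P[X_H = 1] = p^{8} = (2/3)^{8} = 256/6561.
By linearity of expectation: E[X] = Σ_H E[X_H] = 4782969 · p^{8} = 4782969 · 256/6561 = 186624.
Numerically: E[X] ≈ 186624.

E[X] = 4782969 · (2/3)^{8} = 186624 ≈ 186624.


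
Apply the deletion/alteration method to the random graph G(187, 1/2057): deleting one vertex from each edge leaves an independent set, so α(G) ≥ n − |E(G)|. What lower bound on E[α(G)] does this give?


E[|E(G)|] = C(187, 2)·p = 17391 · (1/2057) = 93/11.
E[α(G)] ≥ n − E[|E(G)|] = 187 − 93/11 = 1964/11.
Numerically: ≈ 178.54545.
(This is only a lower bound; the true E[α(G)] may be larger.)

E[α(G)] ≥ 1964/11 ≈ 178.54545.


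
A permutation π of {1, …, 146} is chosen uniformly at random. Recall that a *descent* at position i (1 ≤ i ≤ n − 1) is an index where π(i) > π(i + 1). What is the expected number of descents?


Write X = Σ X_I over i = 1, …, 145, with X_I the indicator of one descent.
There are 145 indicators.
For each fixed i, the pair (π(i), π(i+1)) is a uniformly random ordered pair of distinct values from {1, …, 146}; by symmetry P[π(i) > π(i+1)] = 1/2.
By linearity: E[X] = 145 · (1/2) = (146 − 1) · (1/2) = 145/2 ≈ 72.5000.

E[X] = 145/2 = 72.5000.


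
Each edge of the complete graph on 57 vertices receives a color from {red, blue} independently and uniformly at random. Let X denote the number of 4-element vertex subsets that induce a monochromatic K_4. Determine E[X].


Let X = Σ_S X_S over the C(57, 4) = 395010 subsets S of size 4, where X_S = 1 if the K_4 on S is monochromatic.
For a fixed S, the K_4 on S has C(4, 2) = 6 edges. P[all 6 edges red] = (1/2)^6, and likewise for blue, so P[monochromatic] = 2·(1/2)^6 = 2^{1 − 6} = 1/32.
Summing: E[X] = C(57, 4) · 2^{1 − 6} = 395010 · 1/32 = 197505/16.
Numerically: E[X] ≈ 12344.062500.

E[X] = C(57,4)·2^(1−C(4,2)) = 197505/16 ≈ 12344.062500.


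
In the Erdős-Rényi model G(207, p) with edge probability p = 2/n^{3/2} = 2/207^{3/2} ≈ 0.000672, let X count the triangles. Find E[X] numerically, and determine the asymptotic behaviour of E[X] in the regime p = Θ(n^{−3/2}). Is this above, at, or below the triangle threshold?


Number of potential triangles: C(207, 3) = 1456935.
Each occurs with probability p³ ≈ (0.000672)³ ≈ 3.02847e-10.
By linearity: E[X] = C(207, 3)·p³ ≈ 1456935 · 3.02847e-10 ≈ 0.000.
Since α = 3/2 > 1, p = c/n^{3/2} = o(1/n) is below the triangle threshold p ~ 1/n. Asymptotically E[X] ~ (c³/6)·n^{3(1−α)} = (2³/6)·n^{-1.5} → 0, so by Markov's inequality G has no triangles w.h.p.

E[X] ≈ 0.000; in regime p = Θ(1/n^{3/2}) E[X] tends to 0 (below the triangle threshold p ~ 1/n).


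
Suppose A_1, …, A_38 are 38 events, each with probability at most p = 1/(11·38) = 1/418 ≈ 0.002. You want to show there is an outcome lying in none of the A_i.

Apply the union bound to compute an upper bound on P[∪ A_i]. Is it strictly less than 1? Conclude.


Union bound: P[∪_{i=1}^{38} A_i] ≤ Σ_i P[A_i] ≤ 38·p = 38·(1/418) = 1/11.
Numerically: 1/11 ≈ 0.091.
Is 1/11 < 1? YES.
Since P[∪ A_i] ≤ 1/11 < 1, the complement has P[∩ A_i^c] ≥ 1 − 1/11 = 10/11 > 0, so some outcome avoids every A_i.

38·p = 1/11 ≈ 0.091; existence CERTIFIED by the union bound.


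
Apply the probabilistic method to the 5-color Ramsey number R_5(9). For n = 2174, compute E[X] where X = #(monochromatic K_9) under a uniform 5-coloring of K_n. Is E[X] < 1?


E[X] = C(2174, 9) · 5^{1 − 36} = 2940165687188920530702934 · 5^{−35} = 2940165687188920530702934/2910383045673370361328125.
As a reduced fraction: E[X] = 2940165687188920530702934/2910383045673370361328125 ≈ 1.0102332.
Is E[X] < 1? NO.
Since E[X] ≥ 1, the first-moment bound is inconclusive at n = 2174; it does NOT by itself certify R_5(9) > 2174.

E[X] = 2940165687188920530702934/2910383045673370361328125 ≈ 1.0102332; E[X] ≥ 1; first-moment method inconclusive here.


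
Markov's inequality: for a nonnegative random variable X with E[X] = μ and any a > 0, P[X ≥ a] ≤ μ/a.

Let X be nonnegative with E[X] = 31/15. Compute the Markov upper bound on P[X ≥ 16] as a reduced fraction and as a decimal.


μ = E[X] = 31/15, a = 16.
Markov: P[X ≥ 16] ≤ μ/a = (31/15)/16 = 31/240.
Numerically: ≈ 0.12917.
(Since a = 16 > μ = 2.06667, the bound 31/240 is < 1 and informative.)

P[X ≥ 16] ≤ 31/240 ≈ 0.12917.


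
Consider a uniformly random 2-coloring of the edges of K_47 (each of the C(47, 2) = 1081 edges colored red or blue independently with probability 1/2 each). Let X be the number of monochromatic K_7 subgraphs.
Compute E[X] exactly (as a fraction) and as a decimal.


Let X = Σ_S X_S over the C(47, 7) = 62891499 subsets S of size 7, where X_S = 1 if the K_7 on S is monochromatic.
For a fixed S, the K_7 on S has C(7, 2) = 21 edges. P[all 21 edges red] = (1/2)^21, and likewise for blue, so P[monochromatic] = 2·(1/2)^21 = 2^{1 − 21} = 1/1048576.
By linearity: E[X] = C(47, 7) · 2^{1 − 21} = 62891499 · 1/1048576 = 62891499/1048576.
Numerically: E[X] ≈ 59.9780.

E[X] = C(47,7)·2^(1−C(7,2)) = 62891499/1048576 ≈ 59.9780.


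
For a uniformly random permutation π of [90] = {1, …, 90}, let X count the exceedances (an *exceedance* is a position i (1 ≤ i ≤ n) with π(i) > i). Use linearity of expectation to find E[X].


Write X = Σ_{i=1}^{90} X_i, where X_i = 1_{π(i) > i}.
For each fixed i, π(i) is uniform over {1, …, 90} (marginal of a uniform permutation), so P[π(i) > i] = (n − i)/n. Summing: Σ_{i=1}^{90} (n − i)/n = (0 + 1 + … + 89)/90 = 90(90 − 1)/(2·90) = (90 − 1)/2.
Hence E[X] = Σ_{i=1}^{90} (90 − i)/90 = 89/2 ≈ 44.500000.

E[X] = 89/2 = 44.500000.


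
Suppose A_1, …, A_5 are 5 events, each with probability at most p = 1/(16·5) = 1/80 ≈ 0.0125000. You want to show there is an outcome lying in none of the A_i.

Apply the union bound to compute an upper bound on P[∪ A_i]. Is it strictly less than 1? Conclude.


Union bound: P[∪_{i=1}^{5} A_i] ≤ Σ_i P[A_i] ≤ 5·p = 5·(1/80) = 1/16.
Numerically: 1/16 ≈ 0.0625000.
Is 1/16 < 1? YES.
Since P[∪ A_i] ≤ 1/16 < 1, the complement has P[∩ A_i^c] ≥ 1 − 1/16 = 15/16 > 0, so some outcome avoids every A_i.

5·p = 1/16 ≈ 0.0625000; existence CERTIFIED by the union bound.


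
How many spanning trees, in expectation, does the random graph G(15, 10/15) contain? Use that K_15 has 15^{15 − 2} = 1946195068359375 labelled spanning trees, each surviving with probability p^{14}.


K_15 has 15^{15 − 2} = 1946195068359375 labelled spanning trees.
For each such spanning tree H, let X_H = 1 if all 14 edges of H are present in G. Then P[X_H = 1] = p^{14} = (2/3)^{14} = 16384/4782969.
By linearity: E[X] = Σ_H E[X_H] = 1946195068359375 · p^{14} = 1946195068359375 · 16384/4782969 = 20000000000000/3.
Numerically: E[X] ≈ 6.66667e+12.

E[X] = 1946195068359375 · (2/3)^{14} = 20000000000000/3 ≈ 6.66667e+12.


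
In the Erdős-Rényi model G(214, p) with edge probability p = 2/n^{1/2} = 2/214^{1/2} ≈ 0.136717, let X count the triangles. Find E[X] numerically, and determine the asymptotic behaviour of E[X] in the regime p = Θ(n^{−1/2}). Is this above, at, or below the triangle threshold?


Number of potential triangles: C(214, 3) = 1610564.
Each occurs with probability p³ ≈ (0.136717)³ ≈ 2.55546141e-03.
By linearity: E[X] = C(214, 3)·p³ ≈ 1610564 · 2.55546141e-03 ≈ 4115.734149.
Since α = 1/2 < 1, p = c/n^{1/2} ≫ 1/n is above the triangle threshold p ~ 1/n. Asymptotically E[X] ~ (c³/6)·n^{3(1−α)} = (2³/6)·n^{1.5} → ∞; triangles are abundant w.h.p.

E[X] ≈ 4115.734149; in regime p = Θ(1/n^{1/2}) E[X] diverges (above the triangle threshold p ~ 1/n).


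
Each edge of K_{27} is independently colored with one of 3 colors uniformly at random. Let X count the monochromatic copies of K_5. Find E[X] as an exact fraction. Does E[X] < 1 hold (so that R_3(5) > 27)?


E[X] = C(27, 5) · 3^{1 − 10} = 80730 · 3^{−9} = 80730/19683.
As a reduced fraction: E[X] = 2990/729 ≈ 4.101509.
Is E[X] < 1? NO.
Since E[X] ≥ 1, the first-moment bound is inconclusive at n = 27; it does NOT by itself certify R_3(5) > 27.

E[X] = 2990/729 ≈ 4.101509; E[X] ≥ 1; first-moment method inconclusive here.


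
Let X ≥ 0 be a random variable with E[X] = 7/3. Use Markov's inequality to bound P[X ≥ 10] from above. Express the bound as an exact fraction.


μ = E[X] = 7/3, a = 10.
Markov: P[X ≥ 10] ≤ μ/a = (7/3)/10 = 7/30.
Numerically: ≈ 0.23333.
(Since a = 10 > μ = 2.33333, the bound 7/30 is < 1 and informative.)

P[X ≥ 10] ≤ 7/30 ≈ 0.23333.


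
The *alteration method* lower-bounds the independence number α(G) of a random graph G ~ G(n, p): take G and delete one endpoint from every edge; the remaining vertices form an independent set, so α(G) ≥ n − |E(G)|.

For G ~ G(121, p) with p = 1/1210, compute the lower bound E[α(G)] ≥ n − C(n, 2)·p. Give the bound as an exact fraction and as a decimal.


E[|E(G)|] = C(121, 2)·p = 7260 · (1/1210) = 6.
E[α(G)] ≥ n − E[|E(G)|] = 121 − 6 = 115.
Numerically: ≈ 115.00000.
(This is only a lower bound; the true E[α(G)] may be larger.)

E[α(G)] ≥ 115 ≈ 115.00000.


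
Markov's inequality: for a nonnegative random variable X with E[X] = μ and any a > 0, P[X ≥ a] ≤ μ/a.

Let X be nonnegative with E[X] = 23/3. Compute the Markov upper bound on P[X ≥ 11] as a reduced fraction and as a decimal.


μ = E[X] = 23/3, a = 11.
Markov: P[X ≥ 11] ≤ μ/a = (23/3)/11 = 23/33.
Numerically: ≈ 0.69697.
(Since a = 11 > μ = 7.66667, the bound 23/33 is < 1 and informative.)

P[X ≥ 11] ≤ 23/33 ≈ 0.69697.


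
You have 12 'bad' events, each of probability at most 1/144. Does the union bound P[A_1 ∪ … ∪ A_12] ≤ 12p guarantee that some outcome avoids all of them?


Union bound: P[∪_{i=1}^{12} A_i] ≤ Σ_i P[A_i] ≤ 12·p = 12·(1/144) = 1/12.
Numerically: 1/12 ≈ 0.083.
Is 1/12 < 1? YES.
Since P[∪ A_i] ≤ 1/12 < 1, the complement has P[∩ A_i^c] ≥ 1 − 1/12 = 11/12 > 0, so some outcome avoids every A_i.

12·p = 1/12 ≈ 0.083; existence CERTIFIED by the union bound.


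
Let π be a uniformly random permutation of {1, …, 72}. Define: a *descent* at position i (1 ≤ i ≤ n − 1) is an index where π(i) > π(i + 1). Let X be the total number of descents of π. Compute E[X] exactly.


Write X = Σ X_I over i = 1, …, 71, with X_I the indicator of one descent.
There are 71 indicators.
For each fixed i, the pair (π(i), π(i+1)) is a uniformly random ordered pair of distinct values from {1, …, 72}; by symmetry P[π(i) > π(i+1)] = 1/2.
By linearity: E[X] = 71 · (1/2) = (72 − 1) · (1/2) = 71/2 ≈ 35.50000.

E[X] = 71/2 = 35.50000.


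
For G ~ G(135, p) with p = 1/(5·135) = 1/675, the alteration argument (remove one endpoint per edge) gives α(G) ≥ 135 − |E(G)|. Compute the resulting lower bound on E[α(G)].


E[|E(G)|] = C(135, 2)·p = 9045 · (1/675) = 67/5.
E[α(G)] ≥ n − E[|E(G)|] = 135 − 67/5 = 608/5.
Numerically: ≈ 121.60000.
(This is only a lower bound; the true E[α(G)] may be larger.)

E[α(G)] ≥ 608/5 ≈ 121.60000.


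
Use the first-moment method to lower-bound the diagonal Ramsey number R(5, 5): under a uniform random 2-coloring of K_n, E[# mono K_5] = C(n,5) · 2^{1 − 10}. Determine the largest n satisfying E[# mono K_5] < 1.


We need C(n, 5) · 2^{1 − 10} < 1, i.e. C(n, 5) < 2^{10 − 1} = 512.
Check values of n near the boundary:
  n = 6: C(6, 5) = 6; 6 < 512? YES
  n = 7: C(7, 5) = 21; 21 < 512? YES
  n = 8: C(8, 5) = 56; 56 < 512? YES
  n = 9: C(9, 5) = 126; 126 < 512? YES
  n = 10: C(10, 5) = 252; 252 < 512? YES
  n = 11: C(11, 5) = 462; 462 < 512? YES
  n = 12: C(12, 5) = 792; 792 < 512? NO
  n = 13: C(13, 5) = 1287; 1287 < 512? NO
The largest n with C(n, 5) < 512 is n = 11 (where E[X] = 231/256 ≈ 0.902344). Hence R(5, 5) > 11, i.e. R(5, 5) ≥ 12.

Largest n = 11; hence R(5, 5) > 11.


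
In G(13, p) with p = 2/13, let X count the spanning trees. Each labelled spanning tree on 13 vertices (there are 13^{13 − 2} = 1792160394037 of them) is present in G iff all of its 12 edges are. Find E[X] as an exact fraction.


K_13 has 13^{13 − 2} = 1792160394037 labelled spanning trees.
For each such spanning tree H, let X_H = 1 if all 12 edges of H are present in G. Then P[X_H = 1] = p^{12} = (2/13)^{12} = 4096/23298085122481.
Summing the indicators: E[X] = Σ_H E[X_H] = 1792160394037 · p^{12} = 1792160394037 · 4096/23298085122481 = 4096/13.
Numerically: E[X] ≈ 315.08.

E[X] = 1792160394037 · (2/13)^{12} = 4096/13 ≈ 315.08.


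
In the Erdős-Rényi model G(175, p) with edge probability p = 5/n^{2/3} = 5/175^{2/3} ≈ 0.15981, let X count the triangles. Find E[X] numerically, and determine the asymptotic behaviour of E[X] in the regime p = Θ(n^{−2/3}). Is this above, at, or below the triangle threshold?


Number of potential triangles: C(175, 3) = 877975.
Each occurs with probability p³ ≈ (0.15981)³ ≈ 4.0816327e-03.
By linearity: E[X] = C(175, 3)·p³ ≈ 877975 · 4.0816327e-03 ≈ 3583.57143.
Since α = 2/3 < 1, p = c/n^{2/3} ≫ 1/n is above the triangle threshold p ~ 1/n. Asymptotically E[X] ~ (c³/6)·n^{3(1−α)} = (5³/6)·n^{1} → ∞; triangles are abundant w.h.p.

E[X] ≈ 3583.57143; in regime p = Θ(1/n^{2/3}) E[X] diverges (above the triangle threshold p ~ 1/n).


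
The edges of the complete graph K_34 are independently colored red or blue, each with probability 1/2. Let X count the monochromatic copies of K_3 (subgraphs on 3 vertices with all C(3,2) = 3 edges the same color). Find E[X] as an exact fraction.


Let X = Σ_S X_S over the C(34, 3) = 5984 subsets S of size 3, where X_S = 1 if the K_3 on S is monochromatic.
For a fixed S, the K_3 on S has C(3, 2) = 3 edges. P[all 3 edges red] = (1/2)^3, and likewise for blue, so P[monochromatic] = 2·(1/2)^3 = 2^{1 − 3} = 1/4.
Summing: E[X] = C(34, 3) · 2^{1 − 3} = 5984 · 1/4 = 1496.
Numerically: E[X] ≈ 1496.000000.

E[X] = C(34,3)·2^(1−C(3,2)) = 1496 ≈ 1496.000000.


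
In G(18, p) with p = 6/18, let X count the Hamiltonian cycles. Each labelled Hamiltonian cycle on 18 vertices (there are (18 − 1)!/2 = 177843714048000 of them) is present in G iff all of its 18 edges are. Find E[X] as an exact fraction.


K_18 has (18 − 1)!/2 = 177843714048000 labelled Hamiltonian cycles.
For each such Hamiltonian cycle H, let X_H = 1 if all 18 edges of H are present in G. Then P[X_H = 1] = p^{18} = (1/3)^{18} = 1/387420489.
By linearity of expectation: E[X] = Σ_H E[X_H] = 177843714048000 · p^{18} = 177843714048000 · 1/387420489 = 243955712000/531441.
Numerically: E[X] ≈ 459046.

E[X] = 177843714048000 · (1/3)^{18} = 243955712000/531441 ≈ 459046.


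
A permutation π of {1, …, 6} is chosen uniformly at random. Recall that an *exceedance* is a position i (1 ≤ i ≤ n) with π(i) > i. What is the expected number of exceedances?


Write X = Σ_{i=1}^{6} X_i, where X_i = 1_{π(i) > i}.
For each fixed i, π(i) is uniform over {1, …, 6} (marginal of a uniform permutation), so P[π(i) > i] = (n − i)/n. Summing: Σ_{i=1}^{6} (n − i)/n = (0 + 1 + … + 5)/6 = 6(6 − 1)/(2·6) = (6 − 1)/2.
Hence E[X] = Σ_{i=1}^{6} (6 − i)/6 = 5/2 ≈ 2.500000.

E[X] = 5/2 = 2.500000.


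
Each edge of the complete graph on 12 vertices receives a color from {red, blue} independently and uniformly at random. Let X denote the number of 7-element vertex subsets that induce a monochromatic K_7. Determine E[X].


Let X = Σ_S X_S over the C(12, 7) = 792 subsets S of size 7, where X_S = 1 if the K_7 on S is monochromatic.
For a fixed S, the K_7 on S has C(7, 2) = 21 edges. P[all 21 edges red] = (1/2)^21, and likewise for blue, so P[monochromatic] = 2·(1/2)^21 = 2^{1 − 21} = 1/1048576.
By linearity of expectation: E[X] = C(12, 7) · 2^{1 − 21} = 792 · 1/1048576 = 99/131072.
Numerically: E[X] ≈ 0.001.

E[X] = C(12,7)·2^(1−C(7,2)) = 99/131072 ≈ 0.001.
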